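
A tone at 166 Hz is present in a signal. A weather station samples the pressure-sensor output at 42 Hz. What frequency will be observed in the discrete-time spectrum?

166 Hz mod fs = 40 Hz.
40 Hz > fs/2 = 21 Hz, folds to fs − 40 Hz = 2 Hz.

2 Hz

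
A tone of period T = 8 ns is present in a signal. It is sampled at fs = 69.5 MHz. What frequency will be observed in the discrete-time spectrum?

T = 8 ns → f = 1/T = 125 MHz.
125 MHz mod fs = 55.5 MHz.
55.5 MHz > fs/2 = 34.75 MHz, folds to fs − 55.5 MHz = 14 MHz.

14 MHz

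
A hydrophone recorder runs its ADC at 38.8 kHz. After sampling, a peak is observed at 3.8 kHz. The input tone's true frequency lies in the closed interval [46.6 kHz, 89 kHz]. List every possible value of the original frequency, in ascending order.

73.8 kHz, 81.4 kHz

Frequencies that alias to 3.8 kHz are k·fs ± 3.8 kHz for integer k ≥ 0.
k=0: 3.8 kHz.
k=1: 35 kHz, 42.6 kHz.
k=2: 73.8 kHz, 81.4 kHz.
k=3: 112.6 kHz, 120.2 kHz.
Within [46.6 kHz, 89 kHz]: 73.8 kHz, 81.4 kHz.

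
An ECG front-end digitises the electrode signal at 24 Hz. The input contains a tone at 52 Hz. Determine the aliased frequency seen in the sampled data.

4 Hz

52 Hz mod fs = 4 Hz.
4 Hz ≤ fs/2 = 12 Hz, appears at 4 Hz.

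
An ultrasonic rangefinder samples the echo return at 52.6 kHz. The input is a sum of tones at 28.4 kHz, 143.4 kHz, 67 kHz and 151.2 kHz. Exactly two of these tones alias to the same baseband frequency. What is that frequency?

14.4 kHz

fs/2 = 26.3 kHz.
28.4 kHz > fs/2 = 26.3 kHz, folds to fs − 28.4 kHz = 24.2 kHz.
143.4 kHz mod fs = 38.2 kHz.
38.2 kHz > fs/2 = 26.3 kHz, folds to fs − 38.2 kHz = 14.4 kHz.
67 kHz mod fs = 14.4 kHz.
14.4 kHz ≤ fs/2 = 26.3 kHz, appears at 14.4 kHz.
151.2 kHz mod fs = 46 kHz.
46 kHz > fs/2 = 26.3 kHz, folds to fs − 46 kHz = 6.6 kHz.
67 kHz and 143.4 kHz both map to 14.4 kHz.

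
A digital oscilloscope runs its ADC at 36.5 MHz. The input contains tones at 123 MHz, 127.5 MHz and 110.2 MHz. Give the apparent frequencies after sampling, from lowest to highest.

0.7 MHz, 13.5 MHz, 18 MHz

fs/2 = 18.25 MHz.
123 MHz mod fs = 13.5 MHz.
13.5 MHz ≤ fs/2 = 18.25 MHz, appears at 13.5 MHz.
127.5 MHz mod fs = 18 MHz.
18 MHz ≤ fs/2 = 18.25 MHz, appears at 18 MHz.
110.2 MHz mod fs = 0.7 MHz.
0.7 MHz ≤ fs/2 = 18.25 MHz, appears at 0.7 MHz.
Distinct values: {0.7 MHz, 13.5 MHz, 18 MHz}.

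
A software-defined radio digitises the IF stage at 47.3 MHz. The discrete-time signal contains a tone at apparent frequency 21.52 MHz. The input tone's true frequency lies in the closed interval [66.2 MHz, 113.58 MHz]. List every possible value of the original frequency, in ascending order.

68.82 MHz, 73.08 MHz

Frequencies that alias to 21.52 MHz are k·fs ± 21.52 MHz for integer k ≥ 0.
k=0: 21.52 MHz.
k=1: 25.78 MHz, 68.82 MHz.
k=2: 73.08 MHz, 116.12 MHz.
k=3: 120.38 MHz, 163.42 MHz.
Within [66.2 MHz, 113.58 MHz]: 68.82 MHz, 73.08 MHz.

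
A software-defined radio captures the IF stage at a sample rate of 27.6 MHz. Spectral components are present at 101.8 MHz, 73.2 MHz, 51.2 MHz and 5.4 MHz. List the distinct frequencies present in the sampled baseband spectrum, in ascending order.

4 MHz, 5.4 MHz, 8.6 MHz, 9.6 MHz

fs/2 = 13.8 MHz.
101.8 MHz mod fs = 19 MHz.
19 MHz > fs/2 = 13.8 MHz, folds to fs − 19 MHz = 8.6 MHz.
73.2 MHz mod fs = 18 MHz.
18 MHz > fs/2 = 13.8 MHz, folds to fs − 18 MHz = 9.6 MHz.
51.2 MHz mod fs = 23.6 MHz.
23.6 MHz > fs/2 = 13.8 MHz, folds to fs − 23.6 MHz = 4 MHz.
5.4 MHz ≤ fs/2 = 13.8 MHz, passes unchanged.
Distinct values: {4 MHz, 5.4 MHz, 8.6 MHz, 9.6 MHz}.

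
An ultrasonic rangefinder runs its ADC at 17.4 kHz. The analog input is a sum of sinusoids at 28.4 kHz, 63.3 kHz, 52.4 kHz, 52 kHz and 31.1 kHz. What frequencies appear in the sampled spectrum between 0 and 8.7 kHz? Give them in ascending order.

0.2 kHz, 3.7 kHz, 6.3 kHz, 6.4 kHz

fs/2 = 8.7 kHz.
28.4 kHz mod fs = 11 kHz.
11 kHz > fs/2 = 8.7 kHz, folds to fs − 11 kHz = 6.4 kHz.
63.3 kHz mod fs = 11.1 kHz.
11.1 kHz > fs/2 = 8.7 kHz, folds to fs − 11.1 kHz = 6.3 kHz.
52.4 kHz mod fs = 0.2 kHz.
0.2 kHz ≤ fs/2 = 8.7 kHz, appears at 0.2 kHz.
52 kHz mod fs = 17.2 kHz.
17.2 kHz > fs/2 = 8.7 kHz, folds to fs − 17.2 kHz = 0.2 kHz.
31.1 kHz mod fs = 13.7 kHz.
13.7 kHz > fs/2 = 8.7 kHz, folds to fs − 13.7 kHz = 3.7 kHz.
Distinct values: {0.2 kHz, 3.7 kHz, 6.3 kHz, 6.4 kHz}.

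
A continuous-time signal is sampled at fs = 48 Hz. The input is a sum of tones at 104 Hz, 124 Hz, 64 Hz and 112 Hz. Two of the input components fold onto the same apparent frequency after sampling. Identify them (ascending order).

64 Hz, 112 Hz

fs/2 = 24 Hz.
104 Hz mod fs = 8 Hz.
8 Hz ≤ fs/2 = 24 Hz, appears at 8 Hz.
124 Hz mod fs = 28 Hz.
28 Hz > fs/2 = 24 Hz, folds to fs − 28 Hz = 20 Hz.
64 Hz mod fs = 16 Hz.
16 Hz ≤ fs/2 = 24 Hz, appears at 16 Hz.
112 Hz mod fs = 16 Hz.
16 Hz ≤ fs/2 = 24 Hz, appears at 16 Hz.
64 Hz and 112 Hz both map to 16 Hz.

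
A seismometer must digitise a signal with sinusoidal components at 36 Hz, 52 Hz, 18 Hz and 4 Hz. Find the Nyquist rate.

104 Hz

Highest-frequency component: 52 Hz.
Nyquist rate = 2 × 52 Hz = 104 Hz.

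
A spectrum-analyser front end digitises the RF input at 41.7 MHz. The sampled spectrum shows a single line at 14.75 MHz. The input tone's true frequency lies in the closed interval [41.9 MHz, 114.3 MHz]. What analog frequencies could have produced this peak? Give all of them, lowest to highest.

Frequencies that alias to 14.75 MHz are k·fs ± 14.75 MHz for integer k ≥ 0.
k=0: 14.75 MHz.
k=1: 26.95 MHz, 56.45 MHz.
k=2: 68.65 MHz, 98.15 MHz.
k=3: 110.35 MHz, 139.85 MHz.
k=4: 152.05 MHz, 181.55 MHz.
Within [41.9 MHz, 114.3 MHz]: 56.45 MHz, 68.65 MHz, 98.15 MHz, 110.35 MHz.

56.45 MHz, 68.65 MHz, 98.15 MHz, 110.35 MHz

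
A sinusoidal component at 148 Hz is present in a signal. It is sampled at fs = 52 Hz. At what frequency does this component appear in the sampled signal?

8 Hz

148 Hz mod fs = 44 Hz.
44 Hz > fs/2 = 26 Hz, folds to fs − 44 Hz = 8 Hz.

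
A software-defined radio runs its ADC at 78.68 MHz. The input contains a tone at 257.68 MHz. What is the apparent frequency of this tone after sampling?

257.68 MHz mod fs = 21.64 MHz.
21.64 MHz ≤ fs/2 = 39.34 MHz, appears at 21.64 MHz.

21.64 MHz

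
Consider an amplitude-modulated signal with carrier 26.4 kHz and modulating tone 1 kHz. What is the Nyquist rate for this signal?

AM sidebands sit at fc ± fm = 25.4 kHz and 27.4 kHz.
Highest-frequency component: 27.4 kHz.
Nyquist rate = 2 × 27.4 kHz = 54.8 kHz.

54.8 kHz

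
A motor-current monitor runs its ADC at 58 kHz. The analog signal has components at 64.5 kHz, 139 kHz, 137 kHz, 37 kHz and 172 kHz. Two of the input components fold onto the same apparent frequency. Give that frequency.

21 kHz

fs/2 = 29 kHz.
64.5 kHz mod fs = 6.5 kHz.
6.5 kHz ≤ fs/2 = 29 kHz, appears at 6.5 kHz.
139 kHz mod fs = 23 kHz.
23 kHz ≤ fs/2 = 29 kHz, appears at 23 kHz.
137 kHz mod fs = 21 kHz.
21 kHz ≤ fs/2 = 29 kHz, appears at 21 kHz.
37 kHz > fs/2 = 29 kHz, folds to fs − 37 kHz = 21 kHz.
172 kHz mod fs = 56 kHz.
56 kHz > fs/2 = 29 kHz, folds to fs − 56 kHz = 2 kHz.
37 kHz and 137 kHz both map to 21 kHz.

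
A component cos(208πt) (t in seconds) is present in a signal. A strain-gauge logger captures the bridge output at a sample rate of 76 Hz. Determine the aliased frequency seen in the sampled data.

28 Hz

ω = 208π rad/s → f = ω/(2π) = 104 Hz.
104 Hz mod fs = 28 Hz.
28 Hz ≤ fs/2 = 38 Hz, appears at 28 Hz.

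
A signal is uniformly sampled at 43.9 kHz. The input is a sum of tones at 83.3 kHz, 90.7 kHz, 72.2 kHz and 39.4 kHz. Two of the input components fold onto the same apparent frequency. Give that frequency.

4.5 kHz

fs/2 = 21.95 kHz.
83.3 kHz mod fs = 39.4 kHz.
39.4 kHz > fs/2 = 21.95 kHz, folds to fs − 39.4 kHz = 4.5 kHz.
90.7 kHz mod fs = 2.9 kHz.
2.9 kHz ≤ fs/2 = 21.95 kHz, appears at 2.9 kHz.
72.2 kHz mod fs = 28.3 kHz.
28.3 kHz > fs/2 = 21.95 kHz, folds to fs − 28.3 kHz = 15.6 kHz.
39.4 kHz > fs/2 = 21.95 kHz, folds to fs − 39.4 kHz = 4.5 kHz.
39.4 kHz and 83.3 kHz both map to 4.5 kHz.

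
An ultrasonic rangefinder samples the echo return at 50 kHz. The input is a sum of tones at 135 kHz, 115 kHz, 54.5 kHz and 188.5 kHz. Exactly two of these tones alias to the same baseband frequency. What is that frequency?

15 kHz

fs/2 = 25 kHz.
135 kHz mod fs = 35 kHz.
35 kHz > fs/2 = 25 kHz, folds to fs − 35 kHz = 15 kHz.
115 kHz mod fs = 15 kHz.
15 kHz ≤ fs/2 = 25 kHz, appears at 15 kHz.
54.5 kHz mod fs = 4.5 kHz.
4.5 kHz ≤ fs/2 = 25 kHz, appears at 4.5 kHz.
188.5 kHz mod fs = 38.5 kHz.
38.5 kHz > fs/2 = 25 kHz, folds to fs − 38.5 kHz = 11.5 kHz.
115 kHz and 135 kHz both map to 15 kHz.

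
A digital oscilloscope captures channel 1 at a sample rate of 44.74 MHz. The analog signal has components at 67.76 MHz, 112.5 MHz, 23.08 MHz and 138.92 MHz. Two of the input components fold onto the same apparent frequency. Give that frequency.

21.72 MHz

fs/2 = 22.37 MHz.
67.76 MHz mod fs = 23.02 MHz.
23.02 MHz > fs/2 = 22.37 MHz, folds to fs − 23.02 MHz = 21.72 MHz.
112.5 MHz mod fs = 23.02 MHz.
23.02 MHz > fs/2 = 22.37 MHz, folds to fs − 23.02 MHz = 21.72 MHz.
23.08 MHz > fs/2 = 22.37 MHz, folds to fs − 23.08 MHz = 21.66 MHz.
138.92 MHz mod fs = 4.7 MHz.
4.7 MHz ≤ fs/2 = 22.37 MHz, appears at 4.7 MHz.
67.76 MHz and 112.5 MHz both map to 21.72 MHz.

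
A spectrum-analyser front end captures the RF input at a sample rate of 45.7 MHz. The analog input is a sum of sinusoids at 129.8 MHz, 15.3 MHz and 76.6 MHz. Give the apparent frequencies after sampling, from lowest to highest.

fs/2 = 22.85 MHz.
129.8 MHz mod fs = 38.4 MHz.
38.4 MHz > fs/2 = 22.85 MHz, folds to fs − 38.4 MHz = 7.3 MHz.
15.3 MHz ≤ fs/2 = 22.85 MHz, passes unchanged.
76.6 MHz mod fs = 30.9 MHz.
30.9 MHz > fs/2 = 22.85 MHz, folds to fs − 30.9 MHz = 14.8 MHz.
Distinct values: {7.3 MHz, 14.8 MHz, 15.3 MHz}.

7.3 MHz, 14.8 MHz, 15.3 MHz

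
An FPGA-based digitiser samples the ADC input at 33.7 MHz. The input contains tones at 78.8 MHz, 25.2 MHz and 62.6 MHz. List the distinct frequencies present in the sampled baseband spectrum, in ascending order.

fs/2 = 16.85 MHz.
78.8 MHz mod fs = 11.4 MHz.
11.4 MHz ≤ fs/2 = 16.85 MHz, appears at 11.4 MHz.
25.2 MHz > fs/2 = 16.85 MHz, folds to fs − 25.2 MHz = 8.5 MHz.
62.6 MHz mod fs = 28.9 MHz.
28.9 MHz > fs/2 = 16.85 MHz, folds to fs − 28.9 MHz = 4.8 MHz.
Distinct values: {4.8 MHz, 8.5 MHz, 11.4 MHz}.

4.8 MHz, 8.5 MHz, 11.4 MHz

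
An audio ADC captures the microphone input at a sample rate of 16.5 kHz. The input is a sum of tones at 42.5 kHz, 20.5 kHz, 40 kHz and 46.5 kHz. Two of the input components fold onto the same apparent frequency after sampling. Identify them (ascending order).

40 kHz, 42.5 kHz

fs/2 = 8.25 kHz.
42.5 kHz mod fs = 9.5 kHz.
9.5 kHz > fs/2 = 8.25 kHz, folds to fs − 9.5 kHz = 7 kHz.
20.5 kHz mod fs = 4 kHz.
4 kHz ≤ fs/2 = 8.25 kHz, appears at 4 kHz.
40 kHz mod fs = 7 kHz.
7 kHz ≤ fs/2 = 8.25 kHz, appears at 7 kHz.
46.5 kHz mod fs = 13.5 kHz.
13.5 kHz > fs/2 = 8.25 kHz, folds to fs − 13.5 kHz = 3 kHz.
40 kHz and 42.5 kHz both map to 7 kHz.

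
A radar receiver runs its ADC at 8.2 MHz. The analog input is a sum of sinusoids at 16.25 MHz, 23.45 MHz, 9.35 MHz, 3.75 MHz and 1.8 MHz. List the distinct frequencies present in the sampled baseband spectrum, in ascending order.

0.15 MHz, 1.15 MHz, 1.8 MHz, 3.75 MHz

fs/2 = 4.1 MHz.
16.25 MHz mod fs = 8.05 MHz.
8.05 MHz > fs/2 = 4.1 MHz, folds to fs − 8.05 MHz = 0.15 MHz.
23.45 MHz mod fs = 7.05 MHz.
7.05 MHz > fs/2 = 4.1 MHz, folds to fs − 7.05 MHz = 1.15 MHz.
9.35 MHz mod fs = 1.15 MHz.
1.15 MHz ≤ fs/2 = 4.1 MHz, appears at 1.15 MHz.
3.75 MHz ≤ fs/2 = 4.1 MHz, passes unchanged.
1.8 MHz ≤ fs/2 = 4.1 MHz, passes unchanged.
Distinct values: {0.15 MHz, 1.15 MHz, 1.8 MHz, 3.75 MHz}.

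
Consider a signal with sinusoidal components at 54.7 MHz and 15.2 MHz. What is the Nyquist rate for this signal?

109.4 MHz

Highest-frequency component: 54.7 MHz.
Nyquist rate = 2 × 54.7 MHz = 109.4 MHz.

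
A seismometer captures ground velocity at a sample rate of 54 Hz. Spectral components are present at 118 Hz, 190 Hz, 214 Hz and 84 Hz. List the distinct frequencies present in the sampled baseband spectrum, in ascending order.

fs/2 = 27 Hz.
118 Hz mod fs = 10 Hz.
10 Hz ≤ fs/2 = 27 Hz, appears at 10 Hz.
190 Hz mod fs = 28 Hz.
28 Hz > fs/2 = 27 Hz, folds to fs − 28 Hz = 26 Hz.
214 Hz mod fs = 52 Hz.
52 Hz > fs/2 = 27 Hz, folds to fs − 52 Hz = 2 Hz.
84 Hz mod fs = 30 Hz.
30 Hz > fs/2 = 27 Hz, folds to fs − 30 Hz = 24 Hz.
Distinct values: {2 Hz, 10 Hz, 24 Hz, 26 Hz}.

2 Hz, 10 Hz, 24 Hz, 26 Hz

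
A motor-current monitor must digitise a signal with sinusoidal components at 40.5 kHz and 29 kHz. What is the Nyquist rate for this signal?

Highest-frequency component: 40.5 kHz.
Nyquist rate = 2 × 40.5 kHz = 81 kHz.

81 kHz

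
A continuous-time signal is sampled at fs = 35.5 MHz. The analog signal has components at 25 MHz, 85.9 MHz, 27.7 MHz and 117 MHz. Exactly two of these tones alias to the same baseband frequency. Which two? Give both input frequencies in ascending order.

fs/2 = 17.75 MHz.
25 MHz > fs/2 = 17.75 MHz, folds to fs − 25 MHz = 10.5 MHz.
85.9 MHz mod fs = 14.9 MHz.
14.9 MHz ≤ fs/2 = 17.75 MHz, appears at 14.9 MHz.
27.7 MHz > fs/2 = 17.75 MHz, folds to fs − 27.7 MHz = 7.8 MHz.
117 MHz mod fs = 10.5 MHz.
10.5 MHz ≤ fs/2 = 17.75 MHz, appears at 10.5 MHz.
25 MHz and 117 MHz both map to 10.5 MHz.

25 MHz, 117 MHz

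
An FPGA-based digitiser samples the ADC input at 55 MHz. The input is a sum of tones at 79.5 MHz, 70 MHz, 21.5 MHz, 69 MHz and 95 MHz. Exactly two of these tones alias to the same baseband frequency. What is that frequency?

15 MHz

fs/2 = 27.5 MHz.
79.5 MHz mod fs = 24.5 MHz.
24.5 MHz ≤ fs/2 = 27.5 MHz, appears at 24.5 MHz.
70 MHz mod fs = 15 MHz.
15 MHz ≤ fs/2 = 27.5 MHz, appears at 15 MHz.
21.5 MHz ≤ fs/2 = 27.5 MHz, passes unchanged.
69 MHz mod fs = 14 MHz.
14 MHz ≤ fs/2 = 27.5 MHz, appears at 14 MHz.
95 MHz mod fs = 40 MHz.
40 MHz > fs/2 = 27.5 MHz, folds to fs − 40 MHz = 15 MHz.
70 MHz and 95 MHz both map to 15 MHz.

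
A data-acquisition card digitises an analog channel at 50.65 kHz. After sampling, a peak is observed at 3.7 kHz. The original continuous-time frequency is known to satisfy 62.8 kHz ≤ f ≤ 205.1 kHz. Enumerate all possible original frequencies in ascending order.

Frequencies that alias to 3.7 kHz are k·fs ± 3.7 kHz for integer k ≥ 0.
k=0: 3.7 kHz.
k=1: 46.95 kHz, 54.35 kHz.
k=2: 97.6 kHz, 105 kHz.
k=3: 148.25 kHz, 155.65 kHz.
k=4: 198.9 kHz, 206.3 kHz.
k=5: 249.55 kHz, 256.95 kHz.
Within [62.8 kHz, 205.1 kHz]: 97.6 kHz, 105 kHz, 148.25 kHz, 155.65 kHz, 198.9 kHz.

97.6 kHz, 105 kHz, 148.25 kHz, 155.65 kHz, 198.9 kHz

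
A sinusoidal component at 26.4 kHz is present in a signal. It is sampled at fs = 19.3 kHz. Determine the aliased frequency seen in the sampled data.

26.4 kHz mod fs = 7.1 kHz.
7.1 kHz ≤ fs/2 = 9.65 kHz, appears at 7.1 kHz.

7.1 kHz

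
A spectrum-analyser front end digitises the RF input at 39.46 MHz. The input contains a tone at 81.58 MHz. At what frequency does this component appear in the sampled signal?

81.58 MHz mod fs = 2.66 MHz.
2.66 MHz ≤ fs/2 = 19.73 MHz, appears at 2.66 MHz.

2.66 MHz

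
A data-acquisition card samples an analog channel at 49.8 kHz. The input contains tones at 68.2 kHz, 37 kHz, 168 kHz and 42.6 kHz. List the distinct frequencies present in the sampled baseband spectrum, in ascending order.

7.2 kHz, 12.8 kHz, 18.4 kHz, 18.6 kHz

fs/2 = 24.9 kHz.
68.2 kHz mod fs = 18.4 kHz.
18.4 kHz ≤ fs/2 = 24.9 kHz, appears at 18.4 kHz.
37 kHz > fs/2 = 24.9 kHz, folds to fs − 37 kHz = 12.8 kHz.
168 kHz mod fs = 18.6 kHz.
18.6 kHz ≤ fs/2 = 24.9 kHz, appears at 18.6 kHz.
42.6 kHz > fs/2 = 24.9 kHz, folds to fs − 42.6 kHz = 7.2 kHz.
Distinct values: {7.2 kHz, 12.8 kHz, 18.4 kHz, 18.6 kHz}.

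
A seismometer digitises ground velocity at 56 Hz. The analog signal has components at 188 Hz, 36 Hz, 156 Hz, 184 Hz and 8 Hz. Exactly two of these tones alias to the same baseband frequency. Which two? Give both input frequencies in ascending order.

fs/2 = 28 Hz.
188 Hz mod fs = 20 Hz.
20 Hz ≤ fs/2 = 28 Hz, appears at 20 Hz.
36 Hz > fs/2 = 28 Hz, folds to fs − 36 Hz = 20 Hz.
156 Hz mod fs = 44 Hz.
44 Hz > fs/2 = 28 Hz, folds to fs − 44 Hz = 12 Hz.
184 Hz mod fs = 16 Hz.
16 Hz ≤ fs/2 = 28 Hz, appears at 16 Hz.
8 Hz ≤ fs/2 = 28 Hz, passes unchanged.
36 Hz and 188 Hz both map to 20 Hz.

36 Hz, 188 Hz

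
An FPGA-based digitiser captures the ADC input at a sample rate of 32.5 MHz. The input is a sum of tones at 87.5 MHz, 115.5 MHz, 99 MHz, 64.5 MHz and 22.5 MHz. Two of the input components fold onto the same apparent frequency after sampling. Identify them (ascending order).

22.5 MHz, 87.5 MHz

fs/2 = 16.25 MHz.
87.5 MHz mod fs = 22.5 MHz.
22.5 MHz > fs/2 = 16.25 MHz, folds to fs − 22.5 MHz = 10 MHz.
115.5 MHz mod fs = 18 MHz.
18 MHz > fs/2 = 16.25 MHz, folds to fs − 18 MHz = 14.5 MHz.
99 MHz mod fs = 1.5 MHz.
1.5 MHz ≤ fs/2 = 16.25 MHz, appears at 1.5 MHz.
64.5 MHz mod fs = 32 MHz.
32 MHz > fs/2 = 16.25 MHz, folds to fs − 32 MHz = 0.5 MHz.
22.5 MHz > fs/2 = 16.25 MHz, folds to fs − 22.5 MHz = 10 MHz.
22.5 MHz and 87.5 MHz both map to 10 MHz.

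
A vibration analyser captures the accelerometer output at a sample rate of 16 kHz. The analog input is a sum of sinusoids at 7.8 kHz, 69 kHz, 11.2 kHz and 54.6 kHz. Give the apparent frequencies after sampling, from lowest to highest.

4.8 kHz, 5 kHz, 6.6 kHz, 7.8 kHz

fs/2 = 8 kHz.
7.8 kHz ≤ fs/2 = 8 kHz, passes unchanged.
69 kHz mod fs = 5 kHz.
5 kHz ≤ fs/2 = 8 kHz, appears at 5 kHz.
11.2 kHz > fs/2 = 8 kHz, folds to fs − 11.2 kHz = 4.8 kHz.
54.6 kHz mod fs = 6.6 kHz.
6.6 kHz ≤ fs/2 = 8 kHz, appears at 6.6 kHz.
Distinct values: {4.8 kHz, 5 kHz, 6.6 kHz, 7.8 kHz}.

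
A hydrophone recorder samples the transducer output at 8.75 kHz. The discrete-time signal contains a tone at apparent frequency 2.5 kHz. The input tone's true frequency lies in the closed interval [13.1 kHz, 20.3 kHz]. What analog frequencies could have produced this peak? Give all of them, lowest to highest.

15 kHz, 20 kHz

Frequencies that alias to 2.5 kHz are k·fs ± 2.5 kHz for integer k ≥ 0.
k=0: 2.5 kHz.
k=1: 6.25 kHz, 11.25 kHz.
k=2: 15 kHz, 20 kHz.
k=3: 23.75 kHz, 28.75 kHz.
Within [13.1 kHz, 20.3 kHz]: 15 kHz, 20 kHz.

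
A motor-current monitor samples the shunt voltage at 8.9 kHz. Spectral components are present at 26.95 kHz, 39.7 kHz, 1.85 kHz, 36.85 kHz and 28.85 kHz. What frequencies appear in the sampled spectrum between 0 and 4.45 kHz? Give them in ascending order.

0.25 kHz, 1.25 kHz, 1.85 kHz, 2.15 kHz, 4.1 kHz

fs/2 = 4.45 kHz.
26.95 kHz mod fs = 0.25 kHz.
0.25 kHz ≤ fs/2 = 4.45 kHz, appears at 0.25 kHz.
39.7 kHz mod fs = 4.1 kHz.
4.1 kHz ≤ fs/2 = 4.45 kHz, appears at 4.1 kHz.
1.85 kHz ≤ fs/2 = 4.45 kHz, passes unchanged.
36.85 kHz mod fs = 1.25 kHz.
1.25 kHz ≤ fs/2 = 4.45 kHz, appears at 1.25 kHz.
28.85 kHz mod fs = 2.15 kHz.
2.15 kHz ≤ fs/2 = 4.45 kHz, appears at 2.15 kHz.
Distinct values: {0.25 kHz, 1.25 kHz, 1.85 kHz, 2.15 kHz, 4.1 kHz}.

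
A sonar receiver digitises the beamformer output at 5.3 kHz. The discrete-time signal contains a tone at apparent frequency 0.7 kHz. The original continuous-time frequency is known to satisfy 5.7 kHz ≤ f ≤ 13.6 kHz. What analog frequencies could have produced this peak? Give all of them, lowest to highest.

6 kHz, 9.9 kHz, 11.3 kHz

Frequencies that alias to 0.7 kHz are k·fs ± 0.7 kHz for integer k ≥ 0.
k=0: 0.7 kHz.
k=1: 4.6 kHz, 6 kHz.
k=2: 9.9 kHz, 11.3 kHz.
k=3: 15.2 kHz, 16.6 kHz.
Within [5.7 kHz, 13.6 kHz]: 6 kHz, 9.9 kHz, 11.3 kHz.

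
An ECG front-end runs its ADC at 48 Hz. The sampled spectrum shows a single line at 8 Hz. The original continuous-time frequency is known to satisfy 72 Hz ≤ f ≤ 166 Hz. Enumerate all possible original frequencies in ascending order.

Frequencies that alias to 8 Hz are k·fs ± 8 Hz for integer k ≥ 0.
k=0: 8 Hz.
k=1: 40 Hz, 56 Hz.
k=2: 88 Hz, 104 Hz.
k=3: 136 Hz, 152 Hz.
k=4: 184 Hz, 200 Hz.
Within [72 Hz, 166 Hz]: 88 Hz, 104 Hz, 136 Hz, 152 Hz.

88 Hz, 104 Hz, 136 Hz, 152 Hz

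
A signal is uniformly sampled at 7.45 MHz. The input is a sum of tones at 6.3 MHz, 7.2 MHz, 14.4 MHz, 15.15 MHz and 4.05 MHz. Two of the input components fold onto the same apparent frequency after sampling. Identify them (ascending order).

fs/2 = 3.725 MHz.
6.3 MHz > fs/2 = 3.725 MHz, folds to fs − 6.3 MHz = 1.15 MHz.
7.2 MHz > fs/2 = 3.725 MHz, folds to fs − 7.2 MHz = 0.25 MHz.
14.4 MHz mod fs = 6.95 MHz.
6.95 MHz > fs/2 = 3.725 MHz, folds to fs − 6.95 MHz = 0.5 MHz.
15.15 MHz mod fs = 0.25 MHz.
0.25 MHz ≤ fs/2 = 3.725 MHz, appears at 0.25 MHz.
4.05 MHz > fs/2 = 3.725 MHz, folds to fs − 4.05 MHz = 3.4 MHz.
7.2 MHz and 15.15 MHz both map to 0.25 MHz.

7.2 MHz, 15.15 MHz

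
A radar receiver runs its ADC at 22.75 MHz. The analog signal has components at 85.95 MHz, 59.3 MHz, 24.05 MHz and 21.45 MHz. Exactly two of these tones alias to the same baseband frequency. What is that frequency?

fs/2 = 11.375 MHz.
85.95 MHz mod fs = 17.7 MHz.
17.7 MHz > fs/2 = 11.375 MHz, folds to fs − 17.7 MHz = 5.05 MHz.
59.3 MHz mod fs = 13.8 MHz.
13.8 MHz > fs/2 = 11.375 MHz, folds to fs − 13.8 MHz = 8.95 MHz.
24.05 MHz mod fs = 1.3 MHz.
1.3 MHz ≤ fs/2 = 11.375 MHz, appears at 1.3 MHz.
21.45 MHz > fs/2 = 11.375 MHz, folds to fs − 21.45 MHz = 1.3 MHz.
21.45 MHz and 24.05 MHz both map to 1.3 MHz.

1.3 MHz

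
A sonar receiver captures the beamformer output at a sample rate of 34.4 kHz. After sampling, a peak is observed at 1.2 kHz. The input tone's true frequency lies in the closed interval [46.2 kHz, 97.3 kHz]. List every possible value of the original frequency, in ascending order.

67.6 kHz, 70 kHz

Frequencies that alias to 1.2 kHz are k·fs ± 1.2 kHz for integer k ≥ 0.
k=0: 1.2 kHz.
k=1: 33.2 kHz, 35.6 kHz.
k=2: 67.6 kHz, 70 kHz.
k=3: 102 kHz, 104.4 kHz.
Within [46.2 kHz, 97.3 kHz]: 67.6 kHz, 70 kHz.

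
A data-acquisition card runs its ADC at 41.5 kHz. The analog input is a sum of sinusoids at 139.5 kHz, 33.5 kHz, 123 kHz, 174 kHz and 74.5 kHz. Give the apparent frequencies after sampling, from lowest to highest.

1.5 kHz, 8 kHz, 8.5 kHz, 15 kHz

fs/2 = 20.75 kHz.
139.5 kHz mod fs = 15 kHz.
15 kHz ≤ fs/2 = 20.75 kHz, appears at 15 kHz.
33.5 kHz > fs/2 = 20.75 kHz, folds to fs − 33.5 kHz = 8 kHz.
123 kHz mod fs = 40 kHz.
40 kHz > fs/2 = 20.75 kHz, folds to fs − 40 kHz = 1.5 kHz.
174 kHz mod fs = 8 kHz.
8 kHz ≤ fs/2 = 20.75 kHz, appears at 8 kHz.
74.5 kHz mod fs = 33 kHz.
33 kHz > fs/2 = 20.75 kHz, folds to fs − 33 kHz = 8.5 kHz.
Distinct values: {1.5 kHz, 8 kHz, 8.5 kHz, 15 kHz}.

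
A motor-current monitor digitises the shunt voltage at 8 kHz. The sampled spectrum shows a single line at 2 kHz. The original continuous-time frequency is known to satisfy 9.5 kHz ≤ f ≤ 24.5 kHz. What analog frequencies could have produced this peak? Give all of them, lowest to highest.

Frequencies that alias to 2 kHz are k·fs ± 2 kHz for integer k ≥ 0.
k=0: 2 kHz.
k=1: 6 kHz, 10 kHz.
k=2: 14 kHz, 18 kHz.
k=3: 22 kHz, 26 kHz.
k=4: 30 kHz, 34 kHz.
Within [9.5 kHz, 24.5 kHz]: 10 kHz, 14 kHz, 18 kHz, 22 kHz.

10 kHz, 14 kHz, 18 kHz, 22 kHz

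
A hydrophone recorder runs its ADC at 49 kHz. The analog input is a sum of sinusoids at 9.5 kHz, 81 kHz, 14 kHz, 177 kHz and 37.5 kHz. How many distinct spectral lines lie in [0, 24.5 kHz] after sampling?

fs/2 = 24.5 kHz.
9.5 kHz ≤ fs/2 = 24.5 kHz, passes unchanged.
81 kHz mod fs = 32 kHz.
32 kHz > fs/2 = 24.5 kHz, folds to fs − 32 kHz = 17 kHz.
14 kHz ≤ fs/2 = 24.5 kHz, passes unchanged.
177 kHz mod fs = 30 kHz.
30 kHz > fs/2 = 24.5 kHz, folds to fs − 30 kHz = 19 kHz.
37.5 kHz > fs/2 = 24.5 kHz, folds to fs − 37.5 kHz = 11.5 kHz.
Distinct values: {9.5 kHz, 11.5 kHz, 14 kHz, 17 kHz, 19 kHz} → 5.

5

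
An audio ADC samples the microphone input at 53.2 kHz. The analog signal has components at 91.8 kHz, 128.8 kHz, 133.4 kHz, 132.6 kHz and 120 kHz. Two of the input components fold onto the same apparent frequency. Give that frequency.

26.2 kHz

fs/2 = 26.6 kHz.
91.8 kHz mod fs = 38.6 kHz.
38.6 kHz > fs/2 = 26.6 kHz, folds to fs − 38.6 kHz = 14.6 kHz.
128.8 kHz mod fs = 22.4 kHz.
22.4 kHz ≤ fs/2 = 26.6 kHz, appears at 22.4 kHz.
133.4 kHz mod fs = 27 kHz.
27 kHz > fs/2 = 26.6 kHz, folds to fs − 27 kHz = 26.2 kHz.
132.6 kHz mod fs = 26.2 kHz.
26.2 kHz ≤ fs/2 = 26.6 kHz, appears at 26.2 kHz.
120 kHz mod fs = 13.6 kHz.
13.6 kHz ≤ fs/2 = 26.6 kHz, appears at 13.6 kHz.
132.6 kHz and 133.4 kHz both map to 26.2 kHz.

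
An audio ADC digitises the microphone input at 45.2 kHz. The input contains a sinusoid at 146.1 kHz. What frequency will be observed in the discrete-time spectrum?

10.5 kHz

146.1 kHz mod fs = 10.5 kHz.
10.5 kHz ≤ fs/2 = 22.6 kHz, appears at 10.5 kHz.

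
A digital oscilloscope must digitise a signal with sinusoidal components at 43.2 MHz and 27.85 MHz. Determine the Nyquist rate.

86.4 MHz

Highest-frequency component: 43.2 MHz.
Nyquist rate = 2 × 43.2 MHz = 86.4 MHz.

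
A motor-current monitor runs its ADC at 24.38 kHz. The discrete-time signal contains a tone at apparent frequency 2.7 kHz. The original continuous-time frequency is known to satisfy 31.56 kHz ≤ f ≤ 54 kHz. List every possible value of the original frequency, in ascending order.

46.06 kHz, 51.46 kHz

Frequencies that alias to 2.7 kHz are k·fs ± 2.7 kHz for integer k ≥ 0.
k=0: 2.7 kHz.
k=1: 21.68 kHz, 27.08 kHz.
k=2: 46.06 kHz, 51.46 kHz.
k=3: 70.44 kHz, 75.84 kHz.
Within [31.56 kHz, 54 kHz]: 46.06 kHz, 51.46 kHz.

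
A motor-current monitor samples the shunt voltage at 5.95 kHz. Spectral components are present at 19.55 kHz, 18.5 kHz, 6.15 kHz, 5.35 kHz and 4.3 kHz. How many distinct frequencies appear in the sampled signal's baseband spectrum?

fs/2 = 2.975 kHz.
19.55 kHz mod fs = 1.7 kHz.
1.7 kHz ≤ fs/2 = 2.975 kHz, appears at 1.7 kHz.
18.5 kHz mod fs = 0.65 kHz.
0.65 kHz ≤ fs/2 = 2.975 kHz, appears at 0.65 kHz.
6.15 kHz mod fs = 0.2 kHz.
0.2 kHz ≤ fs/2 = 2.975 kHz, appears at 0.2 kHz.
5.35 kHz > fs/2 = 2.975 kHz, folds to fs − 5.35 kHz = 0.6 kHz.
4.3 kHz > fs/2 = 2.975 kHz, folds to fs − 4.3 kHz = 1.65 kHz.
Distinct values: {0.2 kHz, 0.6 kHz, 0.65 kHz, 1.65 kHz, 1.7 kHz} → 5.

5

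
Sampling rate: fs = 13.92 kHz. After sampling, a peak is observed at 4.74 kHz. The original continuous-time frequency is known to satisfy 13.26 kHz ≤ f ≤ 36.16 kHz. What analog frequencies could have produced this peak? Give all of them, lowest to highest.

Frequencies that alias to 4.74 kHz are k·fs ± 4.74 kHz for integer k ≥ 0.
k=0: 4.74 kHz.
k=1: 9.18 kHz, 18.66 kHz.
k=2: 23.1 kHz, 32.58 kHz.
k=3: 37.02 kHz, 46.5 kHz.
Within [13.26 kHz, 36.16 kHz]: 18.66 kHz, 23.1 kHz, 32.58 kHz.

18.66 kHz, 23.1 kHz, 32.58 kHz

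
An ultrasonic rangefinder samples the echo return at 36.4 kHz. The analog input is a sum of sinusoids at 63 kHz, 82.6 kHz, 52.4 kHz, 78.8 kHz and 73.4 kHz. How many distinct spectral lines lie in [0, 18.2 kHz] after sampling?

fs/2 = 18.2 kHz.
63 kHz mod fs = 26.6 kHz.
26.6 kHz > fs/2 = 18.2 kHz, folds to fs − 26.6 kHz = 9.8 kHz.
82.6 kHz mod fs = 9.8 kHz.
9.8 kHz ≤ fs/2 = 18.2 kHz, appears at 9.8 kHz.
52.4 kHz mod fs = 16 kHz.
16 kHz ≤ fs/2 = 18.2 kHz, appears at 16 kHz.
78.8 kHz mod fs = 6 kHz.
6 kHz ≤ fs/2 = 18.2 kHz, appears at 6 kHz.
73.4 kHz mod fs = 0.6 kHz.
0.6 kHz ≤ fs/2 = 18.2 kHz, appears at 0.6 kHz.
Distinct values: {0.6 kHz, 6 kHz, 9.8 kHz, 16 kHz} → 4.

4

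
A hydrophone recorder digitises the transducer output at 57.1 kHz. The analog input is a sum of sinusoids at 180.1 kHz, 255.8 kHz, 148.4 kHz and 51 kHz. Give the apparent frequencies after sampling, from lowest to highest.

6.1 kHz, 8.8 kHz, 22.9 kHz, 27.4 kHz

fs/2 = 28.55 kHz.
180.1 kHz mod fs = 8.8 kHz.
8.8 kHz ≤ fs/2 = 28.55 kHz, appears at 8.8 kHz.
255.8 kHz mod fs = 27.4 kHz.
27.4 kHz ≤ fs/2 = 28.55 kHz, appears at 27.4 kHz.
148.4 kHz mod fs = 34.2 kHz.
34.2 kHz > fs/2 = 28.55 kHz, folds to fs − 34.2 kHz = 22.9 kHz.
51 kHz > fs/2 = 28.55 kHz, folds to fs − 51 kHz = 6.1 kHz.
Distinct values: {6.1 kHz, 8.8 kHz, 22.9 kHz, 27.4 kHz}.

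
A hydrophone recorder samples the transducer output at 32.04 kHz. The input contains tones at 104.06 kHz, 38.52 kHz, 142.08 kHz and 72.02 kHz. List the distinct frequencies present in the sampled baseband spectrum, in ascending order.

6.48 kHz, 7.94 kHz, 13.92 kHz

fs/2 = 16.02 kHz.
104.06 kHz mod fs = 7.94 kHz.
7.94 kHz ≤ fs/2 = 16.02 kHz, appears at 7.94 kHz.
38.52 kHz mod fs = 6.48 kHz.
6.48 kHz ≤ fs/2 = 16.02 kHz, appears at 6.48 kHz.
142.08 kHz mod fs = 13.92 kHz.
13.92 kHz ≤ fs/2 = 16.02 kHz, appears at 13.92 kHz.
72.02 kHz mod fs = 7.94 kHz.
7.94 kHz ≤ fs/2 = 16.02 kHz, appears at 7.94 kHz.
Distinct values: {6.48 kHz, 7.94 kHz, 13.92 kHz}.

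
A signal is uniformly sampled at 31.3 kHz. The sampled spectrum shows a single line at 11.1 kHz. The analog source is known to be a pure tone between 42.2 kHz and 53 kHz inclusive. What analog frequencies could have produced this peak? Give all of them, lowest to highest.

Frequencies that alias to 11.1 kHz are k·fs ± 11.1 kHz for integer k ≥ 0.
k=0: 11.1 kHz.
k=1: 20.2 kHz, 42.4 kHz.
k=2: 51.5 kHz, 73.7 kHz.
k=3: 82.8 kHz, 105 kHz.
Within [42.2 kHz, 53 kHz]: 42.4 kHz, 51.5 kHz.

42.4 kHz, 51.5 kHz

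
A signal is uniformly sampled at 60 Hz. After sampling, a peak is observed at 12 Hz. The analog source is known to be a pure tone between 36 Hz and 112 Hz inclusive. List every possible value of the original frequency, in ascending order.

Frequencies that alias to 12 Hz are k·fs ± 12 Hz for integer k ≥ 0.
k=0: 12 Hz.
k=1: 48 Hz, 72 Hz.
k=2: 108 Hz, 132 Hz.
k=3: 168 Hz, 192 Hz.
Within [36 Hz, 112 Hz]: 48 Hz, 72 Hz, 108 Hz.

48 Hz, 72 Hz, 108 Hz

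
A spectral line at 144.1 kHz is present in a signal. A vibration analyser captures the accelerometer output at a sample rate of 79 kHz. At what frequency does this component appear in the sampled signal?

13.9 kHz

144.1 kHz mod fs = 65.1 kHz.
65.1 kHz > fs/2 = 39.5 kHz, folds to fs − 65.1 kHz = 13.9 kHz.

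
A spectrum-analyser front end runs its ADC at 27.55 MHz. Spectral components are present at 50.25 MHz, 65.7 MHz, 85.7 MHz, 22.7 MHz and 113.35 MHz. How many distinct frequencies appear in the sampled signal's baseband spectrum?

4

fs/2 = 13.775 MHz.
50.25 MHz mod fs = 22.7 MHz.
22.7 MHz > fs/2 = 13.775 MHz, folds to fs − 22.7 MHz = 4.85 MHz.
65.7 MHz mod fs = 10.6 MHz.
10.6 MHz ≤ fs/2 = 13.775 MHz, appears at 10.6 MHz.
85.7 MHz mod fs = 3.05 MHz.
3.05 MHz ≤ fs/2 = 13.775 MHz, appears at 3.05 MHz.
22.7 MHz > fs/2 = 13.775 MHz, folds to fs − 22.7 MHz = 4.85 MHz.
113.35 MHz mod fs = 3.15 MHz.
3.15 MHz ≤ fs/2 = 13.775 MHz, appears at 3.15 MHz.
Distinct values: {3.05 MHz, 3.15 MHz, 4.85 MHz, 10.6 MHz} → 4.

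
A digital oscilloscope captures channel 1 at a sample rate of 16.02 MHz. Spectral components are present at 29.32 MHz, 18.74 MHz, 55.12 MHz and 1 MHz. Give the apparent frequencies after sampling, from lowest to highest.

1 MHz, 2.72 MHz, 7.06 MHz

fs/2 = 8.01 MHz.
29.32 MHz mod fs = 13.3 MHz.
13.3 MHz > fs/2 = 8.01 MHz, folds to fs − 13.3 MHz = 2.72 MHz.
18.74 MHz mod fs = 2.72 MHz.
2.72 MHz ≤ fs/2 = 8.01 MHz, appears at 2.72 MHz.
55.12 MHz mod fs = 7.06 MHz.
7.06 MHz ≤ fs/2 = 8.01 MHz, appears at 7.06 MHz.
1 MHz ≤ fs/2 = 8.01 MHz, passes unchanged.
Distinct values: {1 MHz, 2.72 MHz, 7.06 MHz}.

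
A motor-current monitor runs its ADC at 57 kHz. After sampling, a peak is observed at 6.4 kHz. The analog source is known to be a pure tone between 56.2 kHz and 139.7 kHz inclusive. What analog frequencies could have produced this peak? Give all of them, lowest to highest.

63.4 kHz, 107.6 kHz, 120.4 kHz

Frequencies that alias to 6.4 kHz are k·fs ± 6.4 kHz for integer k ≥ 0.
k=0: 6.4 kHz.
k=1: 50.6 kHz, 63.4 kHz.
k=2: 107.6 kHz, 120.4 kHz.
k=3: 164.6 kHz, 177.4 kHz.
Within [56.2 kHz, 139.7 kHz]: 63.4 kHz, 107.6 kHz, 120.4 kHz.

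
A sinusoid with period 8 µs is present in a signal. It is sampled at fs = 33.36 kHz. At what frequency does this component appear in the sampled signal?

T = 8 µs → f = 1/T = 125 kHz.
125 kHz mod fs = 24.92 kHz.
24.92 kHz > fs/2 = 16.68 kHz, folds to fs − 24.92 kHz = 8.44 kHz.

8.44 kHz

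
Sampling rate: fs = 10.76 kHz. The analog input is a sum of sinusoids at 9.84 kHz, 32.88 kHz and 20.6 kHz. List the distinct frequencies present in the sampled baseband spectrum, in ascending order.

0.6 kHz, 0.92 kHz

fs/2 = 5.38 kHz.
9.84 kHz > fs/2 = 5.38 kHz, folds to fs − 9.84 kHz = 0.92 kHz.
32.88 kHz mod fs = 0.6 kHz.
0.6 kHz ≤ fs/2 = 5.38 kHz, appears at 0.6 kHz.
20.6 kHz mod fs = 9.84 kHz.
9.84 kHz > fs/2 = 5.38 kHz, folds to fs − 9.84 kHz = 0.92 kHz.
Distinct values: {0.6 kHz, 0.92 kHz}.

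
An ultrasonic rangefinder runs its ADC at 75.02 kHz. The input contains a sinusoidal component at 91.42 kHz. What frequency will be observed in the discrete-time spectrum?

91.42 kHz mod fs = 16.4 kHz.
16.4 kHz ≤ fs/2 = 37.51 kHz, appears at 16.4 kHz.

16.4 kHz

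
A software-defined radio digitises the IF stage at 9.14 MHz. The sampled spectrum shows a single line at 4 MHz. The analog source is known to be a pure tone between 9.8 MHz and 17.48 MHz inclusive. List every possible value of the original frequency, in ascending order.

13.14 MHz, 14.28 MHz

Frequencies that alias to 4 MHz are k·fs ± 4 MHz for integer k ≥ 0.
k=0: 4 MHz.
k=1: 5.14 MHz, 13.14 MHz.
k=2: 14.28 MHz, 22.28 MHz.
k=3: 23.42 MHz, 31.42 MHz.
Within [9.8 MHz, 17.48 MHz]: 13.14 MHz, 14.28 MHz.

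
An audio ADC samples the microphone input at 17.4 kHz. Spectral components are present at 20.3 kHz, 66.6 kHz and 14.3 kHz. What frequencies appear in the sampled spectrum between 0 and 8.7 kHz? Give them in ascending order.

fs/2 = 8.7 kHz.
20.3 kHz mod fs = 2.9 kHz.
2.9 kHz ≤ fs/2 = 8.7 kHz, appears at 2.9 kHz.
66.6 kHz mod fs = 14.4 kHz.
14.4 kHz > fs/2 = 8.7 kHz, folds to fs − 14.4 kHz = 3 kHz.
14.3 kHz > fs/2 = 8.7 kHz, folds to fs − 14.3 kHz = 3.1 kHz.
Distinct values: {2.9 kHz, 3 kHz, 3.1 kHz}.

2.9 kHz, 3 kHz, 3.1 kHz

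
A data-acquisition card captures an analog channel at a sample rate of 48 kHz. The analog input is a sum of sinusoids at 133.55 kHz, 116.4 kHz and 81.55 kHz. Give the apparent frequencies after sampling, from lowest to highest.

10.45 kHz, 14.45 kHz, 20.4 kHz

fs/2 = 24 kHz.
133.55 kHz mod fs = 37.55 kHz.
37.55 kHz > fs/2 = 24 kHz, folds to fs − 37.55 kHz = 10.45 kHz.
116.4 kHz mod fs = 20.4 kHz.
20.4 kHz ≤ fs/2 = 24 kHz, appears at 20.4 kHz.
81.55 kHz mod fs = 33.55 kHz.
33.55 kHz > fs/2 = 24 kHz, folds to fs − 33.55 kHz = 14.45 kHz.
Distinct values: {10.45 kHz, 14.45 kHz, 20.4 kHz}.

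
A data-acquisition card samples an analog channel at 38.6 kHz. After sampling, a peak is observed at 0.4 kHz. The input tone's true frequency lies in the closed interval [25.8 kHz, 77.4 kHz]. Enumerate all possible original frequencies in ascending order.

Frequencies that alias to 0.4 kHz are k·fs ± 0.4 kHz for integer k ≥ 0.
k=0: 0.4 kHz.
k=1: 38.2 kHz, 39 kHz.
k=2: 76.8 kHz, 77.6 kHz.
k=3: 115.4 kHz, 116.2 kHz.
Within [25.8 kHz, 77.4 kHz]: 38.2 kHz, 39 kHz, 76.8 kHz.

38.2 kHz, 39 kHz, 76.8 kHz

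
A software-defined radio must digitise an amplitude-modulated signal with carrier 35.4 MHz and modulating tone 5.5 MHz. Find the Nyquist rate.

AM sidebands sit at fc ± fm = 29.9 MHz and 40.9 MHz.
Highest-frequency component: 40.9 MHz.
Nyquist rate = 2 × 40.9 MHz = 81.8 MHz.

81.8 MHz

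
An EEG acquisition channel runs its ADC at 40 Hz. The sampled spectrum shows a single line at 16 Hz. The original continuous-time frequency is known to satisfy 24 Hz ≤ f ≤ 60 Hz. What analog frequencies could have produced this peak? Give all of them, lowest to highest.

24 Hz, 56 Hz

Frequencies that alias to 16 Hz are k·fs ± 16 Hz for integer k ≥ 0.
k=0: 16 Hz.
k=1: 24 Hz, 56 Hz.
k=2: 64 Hz, 96 Hz.
Within [24 Hz, 60 Hz]: 24 Hz, 56 Hz.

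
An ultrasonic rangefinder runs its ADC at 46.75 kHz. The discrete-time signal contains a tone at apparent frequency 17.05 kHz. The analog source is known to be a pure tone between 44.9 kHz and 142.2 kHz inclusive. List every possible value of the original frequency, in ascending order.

63.8 kHz, 76.45 kHz, 110.55 kHz, 123.2 kHz

Frequencies that alias to 17.05 kHz are k·fs ± 17.05 kHz for integer k ≥ 0.
k=0: 17.05 kHz.
k=1: 29.7 kHz, 63.8 kHz.
k=2: 76.45 kHz, 110.55 kHz.
k=3: 123.2 kHz, 157.3 kHz.
k=4: 169.95 kHz, 204.05 kHz.
Within [44.9 kHz, 142.2 kHz]: 63.8 kHz, 76.45 kHz, 110.55 kHz, 123.2 kHz.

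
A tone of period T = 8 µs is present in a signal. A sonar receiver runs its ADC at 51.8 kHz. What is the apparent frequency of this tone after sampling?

21.4 kHz

T = 8 µs → f = 1/T = 125 kHz.
125 kHz mod fs = 21.4 kHz.
21.4 kHz ≤ fs/2 = 25.9 kHz, appears at 21.4 kHz.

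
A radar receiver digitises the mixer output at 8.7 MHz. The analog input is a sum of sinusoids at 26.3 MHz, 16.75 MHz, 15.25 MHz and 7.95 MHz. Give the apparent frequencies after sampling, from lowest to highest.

fs/2 = 4.35 MHz.
26.3 MHz mod fs = 0.2 MHz.
0.2 MHz ≤ fs/2 = 4.35 MHz, appears at 0.2 MHz.
16.75 MHz mod fs = 8.05 MHz.
8.05 MHz > fs/2 = 4.35 MHz, folds to fs − 8.05 MHz = 0.65 MHz.
15.25 MHz mod fs = 6.55 MHz.
6.55 MHz > fs/2 = 4.35 MHz, folds to fs − 6.55 MHz = 2.15 MHz.
7.95 MHz > fs/2 = 4.35 MHz, folds to fs − 7.95 MHz = 0.75 MHz.
Distinct values: {0.2 MHz, 0.65 MHz, 0.75 MHz, 2.15 MHz}.

0.2 MHz, 0.65 MHz, 0.75 MHz, 2.15 MHz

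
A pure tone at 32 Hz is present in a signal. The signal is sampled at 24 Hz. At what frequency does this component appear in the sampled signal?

32 Hz mod fs = 8 Hz.
8 Hz ≤ fs/2 = 12 Hz, appears at 8 Hz.

8 Hz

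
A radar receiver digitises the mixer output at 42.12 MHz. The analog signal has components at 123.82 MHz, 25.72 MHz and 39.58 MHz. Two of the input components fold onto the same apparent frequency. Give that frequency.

2.54 MHz

fs/2 = 21.06 MHz.
123.82 MHz mod fs = 39.58 MHz.
39.58 MHz > fs/2 = 21.06 MHz, folds to fs − 39.58 MHz = 2.54 MHz.
25.72 MHz > fs/2 = 21.06 MHz, folds to fs − 25.72 MHz = 16.4 MHz.
39.58 MHz > fs/2 = 21.06 MHz, folds to fs − 39.58 MHz = 2.54 MHz.
39.58 MHz and 123.82 MHz both map to 2.54 MHz.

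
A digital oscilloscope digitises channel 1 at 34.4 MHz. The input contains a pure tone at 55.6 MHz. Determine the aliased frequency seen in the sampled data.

13.2 MHz

55.6 MHz mod fs = 21.2 MHz.
21.2 MHz > fs/2 = 17.2 MHz, folds to fs − 21.2 MHz = 13.2 MHz.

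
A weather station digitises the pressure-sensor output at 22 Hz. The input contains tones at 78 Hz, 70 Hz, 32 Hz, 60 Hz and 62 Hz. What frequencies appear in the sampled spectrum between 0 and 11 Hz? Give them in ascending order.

fs/2 = 11 Hz.
78 Hz mod fs = 12 Hz.
12 Hz > fs/2 = 11 Hz, folds to fs − 12 Hz = 10 Hz.
70 Hz mod fs = 4 Hz.
4 Hz ≤ fs/2 = 11 Hz, appears at 4 Hz.
32 Hz mod fs = 10 Hz.
10 Hz ≤ fs/2 = 11 Hz, appears at 10 Hz.
60 Hz mod fs = 16 Hz.
16 Hz > fs/2 = 11 Hz, folds to fs − 16 Hz = 6 Hz.
62 Hz mod fs = 18 Hz.
18 Hz > fs/2 = 11 Hz, folds to fs − 18 Hz = 4 Hz.
Distinct values: {4 Hz, 6 Hz, 10 Hz}.

4 Hz, 6 Hz, 10 Hz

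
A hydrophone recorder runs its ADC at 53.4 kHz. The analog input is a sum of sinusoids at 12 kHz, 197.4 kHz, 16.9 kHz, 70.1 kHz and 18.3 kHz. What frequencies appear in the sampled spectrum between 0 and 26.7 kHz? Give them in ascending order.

fs/2 = 26.7 kHz.
12 kHz ≤ fs/2 = 26.7 kHz, passes unchanged.
197.4 kHz mod fs = 37.2 kHz.
37.2 kHz > fs/2 = 26.7 kHz, folds to fs − 37.2 kHz = 16.2 kHz.
16.9 kHz ≤ fs/2 = 26.7 kHz, passes unchanged.
70.1 kHz mod fs = 16.7 kHz.
16.7 kHz ≤ fs/2 = 26.7 kHz, appears at 16.7 kHz.
18.3 kHz ≤ fs/2 = 26.7 kHz, passes unchanged.
Distinct values: {12 kHz, 16.2 kHz, 16.7 kHz, 16.9 kHz, 18.3 kHz}.

12 kHz, 16.2 kHz, 16.7 kHz, 16.9 kHz, 18.3 kHz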